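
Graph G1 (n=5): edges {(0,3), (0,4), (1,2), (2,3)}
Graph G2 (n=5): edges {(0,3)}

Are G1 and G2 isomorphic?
No, not isomorphic

The graphs are NOT isomorphic.

Degrees in G1: deg(0)=2, deg(1)=1, deg(2)=2, deg(3)=2, deg(4)=1.
Sorted degree sequence of G1: [2, 2, 2, 1, 1].
Degrees in G2: deg(0)=1, deg(1)=0, deg(2)=0, deg(3)=1, deg(4)=0.
Sorted degree sequence of G2: [1, 1, 0, 0, 0].
The (sorted) degree sequence is an isomorphism invariant, so since G1 and G2 have different degree sequences they cannot be isomorphic.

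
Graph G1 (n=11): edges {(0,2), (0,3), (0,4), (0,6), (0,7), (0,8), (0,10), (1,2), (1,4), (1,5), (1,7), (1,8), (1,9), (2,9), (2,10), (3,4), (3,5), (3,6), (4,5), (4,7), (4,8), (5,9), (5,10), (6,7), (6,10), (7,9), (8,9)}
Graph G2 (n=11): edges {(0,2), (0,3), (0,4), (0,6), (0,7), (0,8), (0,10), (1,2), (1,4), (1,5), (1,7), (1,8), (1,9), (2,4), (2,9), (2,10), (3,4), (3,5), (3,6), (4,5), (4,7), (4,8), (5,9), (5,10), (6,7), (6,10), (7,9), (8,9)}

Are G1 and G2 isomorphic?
No, not isomorphic

The graphs are NOT isomorphic.

Counting edges: G1 has 27 edge(s); G2 has 28 edge(s).
Edge count is an isomorphism invariant (a bijection on vertices induces a bijection on edges), so differing edge counts rule out isomorphism.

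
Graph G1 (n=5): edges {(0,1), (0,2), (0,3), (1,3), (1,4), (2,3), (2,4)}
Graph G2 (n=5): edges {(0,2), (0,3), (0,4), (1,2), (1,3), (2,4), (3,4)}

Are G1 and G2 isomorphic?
Yes, isomorphic

The graphs are isomorphic.
One valid mapping φ: V(G1) → V(G2): 0→4, 1→3, 2→2, 3→0, 4→1

Verify φ preserves adjacency — for each edge of G1, its image is an edge of G2:
  (0,1) → (φ(0),φ(1)) = (3,4) ∈ E(G2) ✓
  (0,2) → (φ(0),φ(2)) = (2,4) ∈ E(G2) ✓
  (0,3) → (φ(0),φ(3)) = (0,4) ∈ E(G2) ✓
  (1,3) → (φ(1),φ(3)) = (0,3) ∈ E(G2) ✓
  (1,4) → (φ(1),φ(4)) = (1,3) ∈ E(G2) ✓
  (2,3) → (φ(2),φ(3)) = (0,2) ∈ E(G2) ✓
  (2,4) → (φ(2),φ(4)) = (1,2) ∈ E(G2) ✓
All 7 edges of G1 map to edges of G2, and |E(G1)| = |E(G2)| = 7, so φ is a bijection on edges as well as vertices. Hence G1 ≅ G2.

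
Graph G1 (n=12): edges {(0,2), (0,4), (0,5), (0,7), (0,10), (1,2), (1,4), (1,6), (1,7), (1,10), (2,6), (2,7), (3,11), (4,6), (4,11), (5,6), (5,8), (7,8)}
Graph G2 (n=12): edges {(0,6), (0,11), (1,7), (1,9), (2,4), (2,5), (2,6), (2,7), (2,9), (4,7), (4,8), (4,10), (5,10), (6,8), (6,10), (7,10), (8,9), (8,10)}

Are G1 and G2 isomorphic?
Yes, isomorphic

The graphs are isomorphic.
One valid mapping φ: V(G1) → V(G2): 0→2, 1→10, 2→4, 3→11, 4→6, 5→9, 6→8, 7→7, 8→1, 9→3, 10→5, 11→0

Verify φ preserves adjacency — for each edge of G1, its image is an edge of G2:
  (0,2) → (φ(0),φ(2)) = (2,4) ∈ E(G2) ✓
  (0,4) → (φ(0),φ(4)) = (2,6) ∈ E(G2) ✓
  (0,5) → (φ(0),φ(5)) = (2,9) ∈ E(G2) ✓
  (0,7) → (φ(0),φ(7)) = (2,7) ∈ E(G2) ✓
  (0,10) → (φ(0),φ(10)) = (2,5) ∈ E(G2) ✓
  (1,2) → (φ(1),φ(2)) = (4,10) ∈ E(G2) ✓
  (1,4) → (φ(1),φ(4)) = (6,10) ∈ E(G2) ✓
  (1,6) → (φ(1),φ(6)) = (8,10) ∈ E(G2) ✓
  (1,7) → (φ(1),φ(7)) = (7,10) ∈ E(G2) ✓
  (1,10) → (φ(1),φ(10)) = (5,10) ∈ E(G2) ✓
  (2,6) → (φ(2),φ(6)) = (4,8) ∈ E(G2) ✓
  (2,7) → (φ(2),φ(7)) = (4,7) ∈ E(G2) ✓
  (3,11) → (φ(3),φ(11)) = (0,11) ∈ E(G2) ✓
  (4,6) → (φ(4),φ(6)) = (6,8) ∈ E(G2) ✓
  (4,11) → (φ(4),φ(11)) = (0,6) ∈ E(G2) ✓
  (5,6) → (φ(5),φ(6)) = (8,9) ∈ E(G2) ✓
  (5,8) → (φ(5),φ(8)) = (1,9) ∈ E(G2) ✓
  (7,8) → (φ(7),φ(8)) = (1,7) ∈ E(G2) ✓
All 18 edges of G1 map to edges of G2, and |E(G1)| = |E(G2)| = 18, so φ is a bijection on edges as well as vertices. Hence G1 ≅ G2.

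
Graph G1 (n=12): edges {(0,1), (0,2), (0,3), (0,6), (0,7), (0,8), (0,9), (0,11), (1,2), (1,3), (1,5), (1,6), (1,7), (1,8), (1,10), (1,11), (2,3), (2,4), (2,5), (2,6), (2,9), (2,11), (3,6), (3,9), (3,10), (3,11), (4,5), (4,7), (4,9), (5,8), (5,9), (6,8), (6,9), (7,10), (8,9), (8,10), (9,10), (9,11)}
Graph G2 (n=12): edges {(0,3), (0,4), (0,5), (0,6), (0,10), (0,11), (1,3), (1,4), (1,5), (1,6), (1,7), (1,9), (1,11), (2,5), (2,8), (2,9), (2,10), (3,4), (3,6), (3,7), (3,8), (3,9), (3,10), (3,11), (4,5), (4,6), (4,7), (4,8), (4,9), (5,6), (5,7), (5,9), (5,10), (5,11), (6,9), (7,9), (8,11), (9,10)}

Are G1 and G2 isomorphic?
Yes, isomorphic

The graphs are isomorphic.
One valid mapping φ: V(G1) → V(G2): 0→4, 1→3, 2→9, 3→1, 4→2, 5→10, 6→6, 7→8, 8→0, 9→5, 10→11, 11→7

Verify φ preserves adjacency — for each edge of G1, its image is an edge of G2:
  (0,1) → (φ(0),φ(1)) = (3,4) ∈ E(G2) ✓
  (0,2) → (φ(0),φ(2)) = (4,9) ∈ E(G2) ✓
  (0,3) → (φ(0),φ(3)) = (1,4) ∈ E(G2) ✓
  (0,6) → (φ(0),φ(6)) = (4,6) ∈ E(G2) ✓
  (0,7) → (φ(0),φ(7)) = (4,8) ∈ E(G2) ✓
  (0,8) → (φ(0),φ(8)) = (0,4) ∈ E(G2) ✓
  (0,9) → (φ(0),φ(9)) = (4,5) ∈ E(G2) ✓
  (0,11) → (φ(0),φ(11)) = (4,7) ∈ E(G2) ✓
  (1,2) → (φ(1),φ(2)) = (3,9) ∈ E(G2) ✓
  (1,3) → (φ(1),φ(3)) = (1,3) ∈ E(G2) ✓
  (1,5) → (φ(1),φ(5)) = (3,10) ∈ E(G2) ✓
  (1,6) → (φ(1),φ(6)) = (3,6) ∈ E(G2) ✓
  (1,7) → (φ(1),φ(7)) = (3,8) ∈ E(G2) ✓
  (1,8) → (φ(1),φ(8)) = (0,3) ∈ E(G2) ✓
  (1,10) → (φ(1),φ(10)) = (3,11) ∈ E(G2) ✓
  (1,11) → (φ(1),φ(11)) = (3,7) ∈ E(G2) ✓
  (2,3) → (φ(2),φ(3)) = (1,9) ∈ E(G2) ✓
  (2,4) → (φ(2),φ(4)) = (2,9) ∈ E(G2) ✓
  (2,5) → (φ(2),φ(5)) = (9,10) ∈ E(G2) ✓
  (2,6) → (φ(2),φ(6)) = (6,9) ∈ E(G2) ✓
  (2,9) → (φ(2),φ(9)) = (5,9) ∈ E(G2) ✓
  (2,11) → (φ(2),φ(11)) = (7,9) ∈ E(G2) ✓
  (3,6) → (φ(3),φ(6)) = (1,6) ∈ E(G2) ✓
  (3,9) → (φ(3),φ(9)) = (1,5) ∈ E(G2) ✓
  (3,10) → (φ(3),φ(10)) = (1,11) ∈ E(G2) ✓
  (3,11) → (φ(3),φ(11)) = (1,7) ∈ E(G2) ✓
  (4,5) → (φ(4),φ(5)) = (2,10) ∈ E(G2) ✓
  (4,7) → (φ(4),φ(7)) = (2,8) ∈ E(G2) ✓
  (4,9) → (φ(4),φ(9)) = (2,5) ∈ E(G2) ✓
  (5,8) → (φ(5),φ(8)) = (0,10) ∈ E(G2) ✓
  (5,9) → (φ(5),φ(9)) = (5,10) ∈ E(G2) ✓
  (6,8) → (φ(6),φ(8)) = (0,6) ∈ E(G2) ✓
  (6,9) → (φ(6),φ(9)) = (5,6) ∈ E(G2) ✓
  (7,10) → (φ(7),φ(10)) = (8,11) ∈ E(G2) ✓
  (8,9) → (φ(8),φ(9)) = (0,5) ∈ E(G2) ✓
  (8,10) → (φ(8),φ(10)) = (0,11) ∈ E(G2) ✓
  (9,10) → (φ(9),φ(10)) = (5,11) ∈ E(G2) ✓
  (9,11) → (φ(9),φ(11)) = (5,7) ∈ E(G2) ✓
All 38 edges of G1 map to edges of G2, and |E(G1)| = |E(G2)| = 38, so φ is a bijection on edges as well as vertices. Hence G1 ≅ G2.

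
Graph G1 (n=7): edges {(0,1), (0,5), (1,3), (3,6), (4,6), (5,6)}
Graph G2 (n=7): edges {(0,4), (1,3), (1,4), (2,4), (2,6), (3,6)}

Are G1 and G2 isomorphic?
Yes, isomorphic

The graphs are isomorphic.
One valid mapping φ: V(G1) → V(G2): 0→6, 1→3, 2→5, 3→1, 4→0, 5→2, 6→4

Verify φ preserves adjacency — for each edge of G1, its image is an edge of G2:
  (0,1) → (φ(0),φ(1)) = (3,6) ∈ E(G2) ✓
  (0,5) → (φ(0),φ(5)) = (2,6) ∈ E(G2) ✓
  (1,3) → (φ(1),φ(3)) = (1,3) ∈ E(G2) ✓
  (3,6) → (φ(3),φ(6)) = (1,4) ∈ E(G2) ✓
  (4,6) → (φ(4),φ(6)) = (0,4) ∈ E(G2) ✓
  (5,6) → (φ(5),φ(6)) = (2,4) ∈ E(G2) ✓
All 6 edges of G1 map to edges of G2, and |E(G1)| = |E(G2)| = 6, so φ is a bijection on edges as well as vertices. Hence G1 ≅ G2.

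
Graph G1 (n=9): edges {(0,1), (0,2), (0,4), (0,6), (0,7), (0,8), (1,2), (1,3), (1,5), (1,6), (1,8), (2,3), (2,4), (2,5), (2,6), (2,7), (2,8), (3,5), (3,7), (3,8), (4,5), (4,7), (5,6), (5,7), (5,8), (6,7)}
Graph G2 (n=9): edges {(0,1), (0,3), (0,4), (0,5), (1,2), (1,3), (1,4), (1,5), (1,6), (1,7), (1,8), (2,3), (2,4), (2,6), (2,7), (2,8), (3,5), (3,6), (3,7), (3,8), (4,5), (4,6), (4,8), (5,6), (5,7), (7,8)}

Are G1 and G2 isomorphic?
Yes, isomorphic

The graphs are isomorphic.
One valid mapping φ: V(G1) → V(G2): 0→4, 1→2, 2→1, 3→7, 4→0, 5→3, 6→6, 7→5, 8→8

Verify φ preserves adjacency — for each edge of G1, its image is an edge of G2:
  (0,1) → (φ(0),φ(1)) = (2,4) ∈ E(G2) ✓
  (0,2) → (φ(0),φ(2)) = (1,4) ∈ E(G2) ✓
  (0,4) → (φ(0),φ(4)) = (0,4) ∈ E(G2) ✓
  (0,6) → (φ(0),φ(6)) = (4,6) ∈ E(G2) ✓
  (0,7) → (φ(0),φ(7)) = (4,5) ∈ E(G2) ✓
  (0,8) → (φ(0),φ(8)) = (4,8) ∈ E(G2) ✓
  (1,2) → (φ(1),φ(2)) = (1,2) ∈ E(G2) ✓
  (1,3) → (φ(1),φ(3)) = (2,7) ∈ E(G2) ✓
  (1,5) → (φ(1),φ(5)) = (2,3) ∈ E(G2) ✓
  (1,6) → (φ(1),φ(6)) = (2,6) ∈ E(G2) ✓
  (1,8) → (φ(1),φ(8)) = (2,8) ∈ E(G2) ✓
  (2,3) → (φ(2),φ(3)) = (1,7) ∈ E(G2) ✓
  (2,4) → (φ(2),φ(4)) = (0,1) ∈ E(G2) ✓
  (2,5) → (φ(2),φ(5)) = (1,3) ∈ E(G2) ✓
  (2,6) → (φ(2),φ(6)) = (1,6) ∈ E(G2) ✓
  (2,7) → (φ(2),φ(7)) = (1,5) ∈ E(G2) ✓
  (2,8) → (φ(2),φ(8)) = (1,8) ∈ E(G2) ✓
  (3,5) → (φ(3),φ(5)) = (3,7) ∈ E(G2) ✓
  (3,7) → (φ(3),φ(7)) = (5,7) ∈ E(G2) ✓
  (3,8) → (φ(3),φ(8)) = (7,8) ∈ E(G2) ✓
  (4,5) → (φ(4),φ(5)) = (0,3) ∈ E(G2) ✓
  (4,7) → (φ(4),φ(7)) = (0,5) ∈ E(G2) ✓
  (5,6) → (φ(5),φ(6)) = (3,6) ∈ E(G2) ✓
  (5,7) → (φ(5),φ(7)) = (3,5) ∈ E(G2) ✓
  (5,8) → (φ(5),φ(8)) = (3,8) ∈ E(G2) ✓
  (6,7) → (φ(6),φ(7)) = (5,6) ∈ E(G2) ✓
All 26 edges of G1 map to edges of G2, and |E(G1)| = |E(G2)| = 26, so φ is a bijection on edges as well as vertices. Hence G1 ≅ G2.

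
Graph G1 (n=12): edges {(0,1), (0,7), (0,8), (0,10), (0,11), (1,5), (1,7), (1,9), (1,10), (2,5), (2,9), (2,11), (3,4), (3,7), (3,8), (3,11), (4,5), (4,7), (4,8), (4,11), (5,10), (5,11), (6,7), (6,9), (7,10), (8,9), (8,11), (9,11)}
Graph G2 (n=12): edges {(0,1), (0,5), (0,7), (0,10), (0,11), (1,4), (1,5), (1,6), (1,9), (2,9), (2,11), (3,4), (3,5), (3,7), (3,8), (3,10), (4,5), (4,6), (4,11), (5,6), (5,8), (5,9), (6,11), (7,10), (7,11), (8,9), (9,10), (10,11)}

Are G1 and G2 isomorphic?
Yes, isomorphic

The graphs are isomorphic.
One valid mapping φ: V(G1) → V(G2): 0→0, 1→10, 2→8, 3→6, 4→4, 5→3, 6→2, 7→11, 8→1, 9→9, 10→7, 11→5

Verify φ preserves adjacency — for each edge of G1, its image is an edge of G2:
  (0,1) → (φ(0),φ(1)) = (0,10) ∈ E(G2) ✓
  (0,7) → (φ(0),φ(7)) = (0,11) ∈ E(G2) ✓
  (0,8) → (φ(0),φ(8)) = (0,1) ∈ E(G2) ✓
  (0,10) → (φ(0),φ(10)) = (0,7) ∈ E(G2) ✓
  (0,11) → (φ(0),φ(11)) = (0,5) ∈ E(G2) ✓
  (1,5) → (φ(1),φ(5)) = (3,10) ∈ E(G2) ✓
  (1,7) → (φ(1),φ(7)) = (10,11) ∈ E(G2) ✓
  (1,9) → (φ(1),φ(9)) = (9,10) ∈ E(G2) ✓
  (1,10) → (φ(1),φ(10)) = (7,10) ∈ E(G2) ✓
  (2,5) → (φ(2),φ(5)) = (3,8) ∈ E(G2) ✓
  (2,9) → (φ(2),φ(9)) = (8,9) ∈ E(G2) ✓
  (2,11) → (φ(2),φ(11)) = (5,8) ∈ E(G2) ✓
  (3,4) → (φ(3),φ(4)) = (4,6) ∈ E(G2) ✓
  (3,7) → (φ(3),φ(7)) = (6,11) ∈ E(G2) ✓
  (3,8) → (φ(3),φ(8)) = (1,6) ∈ E(G2) ✓
  (3,11) → (φ(3),φ(11)) = (5,6) ∈ E(G2) ✓
  (4,5) → (φ(4),φ(5)) = (3,4) ∈ E(G2) ✓
  (4,7) → (φ(4),φ(7)) = (4,11) ∈ E(G2) ✓
  (4,8) → (φ(4),φ(8)) = (1,4) ∈ E(G2) ✓
  (4,11) → (φ(4),φ(11)) = (4,5) ∈ E(G2) ✓
  (5,10) → (φ(5),φ(10)) = (3,7) ∈ E(G2) ✓
  (5,11) → (φ(5),φ(11)) = (3,5) ∈ E(G2) ✓
  (6,7) → (φ(6),φ(7)) = (2,11) ∈ E(G2) ✓
  (6,9) → (φ(6),φ(9)) = (2,9) ∈ E(G2) ✓
  (7,10) → (φ(7),φ(10)) = (7,11) ∈ E(G2) ✓
  (8,9) → (φ(8),φ(9)) = (1,9) ∈ E(G2) ✓
  (8,11) → (φ(8),φ(11)) = (1,5) ∈ E(G2) ✓
  (9,11) → (φ(9),φ(11)) = (5,9) ∈ E(G2) ✓
All 28 edges of G1 map to edges of G2, and |E(G1)| = |E(G2)| = 28, so φ is a bijection on edges as well as vertices. Hence G1 ≅ G2.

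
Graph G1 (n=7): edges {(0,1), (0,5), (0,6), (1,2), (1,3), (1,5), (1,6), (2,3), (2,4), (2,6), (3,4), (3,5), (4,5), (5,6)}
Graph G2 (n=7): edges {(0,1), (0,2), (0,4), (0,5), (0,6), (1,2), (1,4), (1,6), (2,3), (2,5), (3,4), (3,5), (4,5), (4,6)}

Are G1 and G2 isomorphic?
Yes, isomorphic

The graphs are isomorphic.
One valid mapping φ: V(G1) → V(G2): 0→6, 1→0, 2→2, 3→5, 4→3, 5→4, 6→1

Verify φ preserves adjacency — for each edge of G1, its image is an edge of G2:
  (0,1) → (φ(0),φ(1)) = (0,6) ∈ E(G2) ✓
  (0,5) → (φ(0),φ(5)) = (4,6) ∈ E(G2) ✓
  (0,6) → (φ(0),φ(6)) = (1,6) ∈ E(G2) ✓
  (1,2) → (φ(1),φ(2)) = (0,2) ∈ E(G2) ✓
  (1,3) → (φ(1),φ(3)) = (0,5) ∈ E(G2) ✓
  (1,5) → (φ(1),φ(5)) = (0,4) ∈ E(G2) ✓
  (1,6) → (φ(1),φ(6)) = (0,1) ∈ E(G2) ✓
  (2,3) → (φ(2),φ(3)) = (2,5) ∈ E(G2) ✓
  (2,4) → (φ(2),φ(4)) = (2,3) ∈ E(G2) ✓
  (2,6) → (φ(2),φ(6)) = (1,2) ∈ E(G2) ✓
  (3,4) → (φ(3),φ(4)) = (3,5) ∈ E(G2) ✓
  (3,5) → (φ(3),φ(5)) = (4,5) ∈ E(G2) ✓
  (4,5) → (φ(4),φ(5)) = (3,4) ∈ E(G2) ✓
  (5,6) → (φ(5),φ(6)) = (1,4) ∈ E(G2) ✓
All 14 edges of G1 map to edges of G2, and |E(G1)| = |E(G2)| = 14, so φ is a bijection on edges as well as vertices. Hence G1 ≅ G2.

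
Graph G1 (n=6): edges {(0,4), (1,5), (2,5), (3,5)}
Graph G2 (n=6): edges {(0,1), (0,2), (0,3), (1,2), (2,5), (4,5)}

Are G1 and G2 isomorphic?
No, not isomorphic

The graphs are NOT isomorphic.

Connected components of G1: 2 component(s) with vertex sets [[0, 4], [1, 2, 3, 5]], sizes [2, 4].
Connected components of G2: 1 component(s) with vertex sets [[0, 1, 2, 3, 4, 5]], sizes [6].
The number of connected components (and the multiset of component sizes) is an isomorphism invariant — an isomorphism maps each component of G1 bijectively onto a component of G2. Since G1 has 2 component(s) and G2 has 1, they cannot be isomorphic.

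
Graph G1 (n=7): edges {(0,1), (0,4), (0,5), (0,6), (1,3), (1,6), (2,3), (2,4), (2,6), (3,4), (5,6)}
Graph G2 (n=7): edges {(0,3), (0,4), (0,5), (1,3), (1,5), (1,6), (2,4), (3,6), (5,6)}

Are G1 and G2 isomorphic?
No, not isomorphic

The graphs are NOT isomorphic.

Counting triangles (3-cliques): G1 has 3, G2 has 2.
Triangle count is an isomorphism invariant, so differing triangle counts rule out isomorphism.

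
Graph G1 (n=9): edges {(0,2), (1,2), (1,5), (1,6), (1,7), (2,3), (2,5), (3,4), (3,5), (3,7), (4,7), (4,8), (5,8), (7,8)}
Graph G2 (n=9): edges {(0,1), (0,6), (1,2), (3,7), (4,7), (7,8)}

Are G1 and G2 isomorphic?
No, not isomorphic

The graphs are NOT isomorphic.

Connected components of G1: 1 component(s) with vertex sets [[0, 1, 2, 3, 4, 5, 6, 7, 8]], sizes [9].
Connected components of G2: 3 component(s) with vertex sets [[5], [0, 1, 2, 6], [3, 4, 7, 8]], sizes [1, 4, 4].
The number of connected components (and the multiset of component sizes) is an isomorphism invariant — an isomorphism maps each component of G1 bijectively onto a component of G2. Since G1 has 1 component(s) and G2 has 3, they cannot be isomorphic.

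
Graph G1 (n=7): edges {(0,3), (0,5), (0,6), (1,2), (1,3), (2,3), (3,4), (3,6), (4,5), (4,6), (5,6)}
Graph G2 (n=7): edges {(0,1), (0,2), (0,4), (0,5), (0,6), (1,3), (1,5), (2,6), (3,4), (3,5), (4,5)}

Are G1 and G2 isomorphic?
Yes, isomorphic

The graphs are isomorphic.
One valid mapping φ: V(G1) → V(G2): 0→1, 1→6, 2→2, 3→0, 4→4, 5→3, 6→5

Verify φ preserves adjacency — for each edge of G1, its image is an edge of G2:
  (0,3) → (φ(0),φ(3)) = (0,1) ∈ E(G2) ✓
  (0,5) → (φ(0),φ(5)) = (1,3) ∈ E(G2) ✓
  (0,6) → (φ(0),φ(6)) = (1,5) ∈ E(G2) ✓
  (1,2) → (φ(1),φ(2)) = (2,6) ∈ E(G2) ✓
  (1,3) → (φ(1),φ(3)) = (0,6) ∈ E(G2) ✓
  (2,3) → (φ(2),φ(3)) = (0,2) ∈ E(G2) ✓
  (3,4) → (φ(3),φ(4)) = (0,4) ∈ E(G2) ✓
  (3,6) → (φ(3),φ(6)) = (0,5) ∈ E(G2) ✓
  (4,5) → (φ(4),φ(5)) = (3,4) ∈ E(G2) ✓
  (4,6) → (φ(4),φ(6)) = (4,5) ∈ E(G2) ✓
  (5,6) → (φ(5),φ(6)) = (3,5) ∈ E(G2) ✓
All 11 edges of G1 map to edges of G2, and |E(G1)| = |E(G2)| = 11, so φ is a bijection on edges as well as vertices. Hence G1 ≅ G2.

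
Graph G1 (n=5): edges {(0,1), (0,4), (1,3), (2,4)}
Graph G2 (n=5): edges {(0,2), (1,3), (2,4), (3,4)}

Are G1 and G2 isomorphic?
Yes, isomorphic

The graphs are isomorphic.
One valid mapping φ: V(G1) → V(G2): 0→4, 1→3, 2→0, 3→1, 4→2

Verify φ preserves adjacency — for each edge of G1, its image is an edge of G2:
  (0,1) → (φ(0),φ(1)) = (3,4) ∈ E(G2) ✓
  (0,4) → (φ(0),φ(4)) = (2,4) ∈ E(G2) ✓
  (1,3) → (φ(1),φ(3)) = (1,3) ∈ E(G2) ✓
  (2,4) → (φ(2),φ(4)) = (0,2) ∈ E(G2) ✓
All 4 edges of G1 map to edges of G2, and |E(G1)| = |E(G2)| = 4, so φ is a bijection on edges as well as vertices. Hence G1 ≅ G2.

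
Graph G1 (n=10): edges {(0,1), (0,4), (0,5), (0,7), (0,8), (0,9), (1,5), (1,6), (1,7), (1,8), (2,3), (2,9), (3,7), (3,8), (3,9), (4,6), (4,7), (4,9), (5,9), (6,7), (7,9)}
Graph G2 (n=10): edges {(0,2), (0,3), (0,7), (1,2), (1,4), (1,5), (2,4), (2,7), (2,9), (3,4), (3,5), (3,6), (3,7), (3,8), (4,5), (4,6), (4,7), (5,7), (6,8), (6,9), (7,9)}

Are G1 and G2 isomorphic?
Yes, isomorphic

The graphs are isomorphic.
One valid mapping φ: V(G1) → V(G2): 0→7, 1→2, 2→8, 3→6, 4→5, 5→0, 6→1, 7→4, 8→9, 9→3

Verify φ preserves adjacency — for each edge of G1, its image is an edge of G2:
  (0,1) → (φ(0),φ(1)) = (2,7) ∈ E(G2) ✓
  (0,4) → (φ(0),φ(4)) = (5,7) ∈ E(G2) ✓
  (0,5) → (φ(0),φ(5)) = (0,7) ∈ E(G2) ✓
  (0,7) → (φ(0),φ(7)) = (4,7) ∈ E(G2) ✓
  (0,8) → (φ(0),φ(8)) = (7,9) ∈ E(G2) ✓
  (0,9) → (φ(0),φ(9)) = (3,7) ∈ E(G2) ✓
  (1,5) → (φ(1),φ(5)) = (0,2) ∈ E(G2) ✓
  (1,6) → (φ(1),φ(6)) = (1,2) ∈ E(G2) ✓
  (1,7) → (φ(1),φ(7)) = (2,4) ∈ E(G2) ✓
  (1,8) → (φ(1),φ(8)) = (2,9) ∈ E(G2) ✓
  (2,3) → (φ(2),φ(3)) = (6,8) ∈ E(G2) ✓
  (2,9) → (φ(2),φ(9)) = (3,8) ∈ E(G2) ✓
  (3,7) → (φ(3),φ(7)) = (4,6) ∈ E(G2) ✓
  (3,8) → (φ(3),φ(8)) = (6,9) ∈ E(G2) ✓
  (3,9) → (φ(3),φ(9)) = (3,6) ∈ E(G2) ✓
  (4,6) → (φ(4),φ(6)) = (1,5) ∈ E(G2) ✓
  (4,7) → (φ(4),φ(7)) = (4,5) ∈ E(G2) ✓
  (4,9) → (φ(4),φ(9)) = (3,5) ∈ E(G2) ✓
  (5,9) → (φ(5),φ(9)) = (0,3) ∈ E(G2) ✓
  (6,7) → (φ(6),φ(7)) = (1,4) ∈ E(G2) ✓
  (7,9) → (φ(7),φ(9)) = (3,4) ∈ E(G2) ✓
All 21 edges of G1 map to edges of G2, and |E(G1)| = |E(G2)| = 21, so φ is a bijection on edges as well as vertices. Hence G1 ≅ G2.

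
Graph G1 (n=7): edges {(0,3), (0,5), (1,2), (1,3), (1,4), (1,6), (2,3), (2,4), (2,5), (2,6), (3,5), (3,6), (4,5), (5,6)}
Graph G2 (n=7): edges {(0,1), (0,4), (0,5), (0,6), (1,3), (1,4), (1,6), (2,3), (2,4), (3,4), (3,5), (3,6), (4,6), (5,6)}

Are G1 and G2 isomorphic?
Yes, isomorphic

The graphs are isomorphic.
One valid mapping φ: V(G1) → V(G2): 0→2, 1→0, 2→6, 3→4, 4→5, 5→3, 6→1

Verify φ preserves adjacency — for each edge of G1, its image is an edge of G2:
  (0,3) → (φ(0),φ(3)) = (2,4) ∈ E(G2) ✓
  (0,5) → (φ(0),φ(5)) = (2,3) ∈ E(G2) ✓
  (1,2) → (φ(1),φ(2)) = (0,6) ∈ E(G2) ✓
  (1,3) → (φ(1),φ(3)) = (0,4) ∈ E(G2) ✓
  (1,4) → (φ(1),φ(4)) = (0,5) ∈ E(G2) ✓
  (1,6) → (φ(1),φ(6)) = (0,1) ∈ E(G2) ✓
  (2,3) → (φ(2),φ(3)) = (4,6) ∈ E(G2) ✓
  (2,4) → (φ(2),φ(4)) = (5,6) ∈ E(G2) ✓
  (2,5) → (φ(2),φ(5)) = (3,6) ∈ E(G2) ✓
  (2,6) → (φ(2),φ(6)) = (1,6) ∈ E(G2) ✓
  (3,5) → (φ(3),φ(5)) = (3,4) ∈ E(G2) ✓
  (3,6) → (φ(3),φ(6)) = (1,4) ∈ E(G2) ✓
  (4,5) → (φ(4),φ(5)) = (3,5) ∈ E(G2) ✓
  (5,6) → (φ(5),φ(6)) = (1,3) ∈ E(G2) ✓
All 14 edges of G1 map to edges of G2, and |E(G1)| = |E(G2)| = 14, so φ is a bijection on edges as well as vertices. Hence G1 ≅ G2.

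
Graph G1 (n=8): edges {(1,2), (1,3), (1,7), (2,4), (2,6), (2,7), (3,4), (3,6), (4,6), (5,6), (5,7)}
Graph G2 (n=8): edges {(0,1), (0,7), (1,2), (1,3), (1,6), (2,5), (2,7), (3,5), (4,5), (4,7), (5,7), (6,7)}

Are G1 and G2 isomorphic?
No, not isomorphic

The graphs are NOT isomorphic.

Degrees in G1: deg(0)=0, deg(1)=3, deg(2)=4, deg(3)=3, deg(4)=3, deg(5)=2, deg(6)=4, deg(7)=3.
Sorted degree sequence of G1: [4, 4, 3, 3, 3, 3, 2, 0].
Degrees in G2: deg(0)=2, deg(1)=4, deg(2)=3, deg(3)=2, deg(4)=2, deg(5)=4, deg(6)=2, deg(7)=5.
Sorted degree sequence of G2: [5, 4, 4, 3, 2, 2, 2, 2].
The (sorted) degree sequence is an isomorphism invariant, so since G1 and G2 have different degree sequences they cannot be isomorphic.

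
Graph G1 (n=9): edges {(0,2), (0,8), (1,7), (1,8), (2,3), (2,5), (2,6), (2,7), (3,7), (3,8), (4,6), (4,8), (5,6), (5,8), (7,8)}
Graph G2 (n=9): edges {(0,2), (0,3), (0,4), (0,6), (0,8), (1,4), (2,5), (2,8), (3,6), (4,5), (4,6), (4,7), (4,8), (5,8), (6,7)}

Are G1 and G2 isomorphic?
No, not isomorphic

The graphs are NOT isomorphic.

Counting triangles (3-cliques): G1 has 4, G2 has 7.
Triangle count is an isomorphism invariant, so differing triangle counts rule out isomorphism.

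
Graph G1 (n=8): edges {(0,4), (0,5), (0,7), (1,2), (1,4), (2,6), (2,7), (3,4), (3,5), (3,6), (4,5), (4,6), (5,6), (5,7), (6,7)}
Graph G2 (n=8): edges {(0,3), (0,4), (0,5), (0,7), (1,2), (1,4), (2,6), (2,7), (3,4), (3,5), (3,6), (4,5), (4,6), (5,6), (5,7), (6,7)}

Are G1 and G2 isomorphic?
No, not isomorphic

The graphs are NOT isomorphic.

Counting edges: G1 has 15 edge(s); G2 has 16 edge(s).
Edge count is an isomorphism invariant (a bijection on vertices induces a bijection on edges), so differing edge counts rule out isomorphism.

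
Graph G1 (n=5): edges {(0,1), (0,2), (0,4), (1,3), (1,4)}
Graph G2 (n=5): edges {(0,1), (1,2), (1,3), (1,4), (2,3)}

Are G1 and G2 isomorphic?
No, not isomorphic

The graphs are NOT isomorphic.

Degrees in G1: deg(0)=3, deg(1)=3, deg(2)=1, deg(3)=1, deg(4)=2.
Sorted degree sequence of G1: [3, 3, 2, 1, 1].
Degrees in G2: deg(0)=1, deg(1)=4, deg(2)=2, deg(3)=2, deg(4)=1.
Sorted degree sequence of G2: [4, 2, 2, 1, 1].
The (sorted) degree sequence is an isomorphism invariant, so since G1 and G2 have different degree sequences they cannot be isomorphic.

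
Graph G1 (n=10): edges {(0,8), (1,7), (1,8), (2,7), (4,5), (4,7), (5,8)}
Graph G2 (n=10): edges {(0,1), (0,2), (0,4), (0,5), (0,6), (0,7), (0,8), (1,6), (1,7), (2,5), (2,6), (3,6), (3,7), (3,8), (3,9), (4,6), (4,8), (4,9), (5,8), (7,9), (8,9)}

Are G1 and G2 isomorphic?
No, not isomorphic

The graphs are NOT isomorphic.

Counting triangles (3-cliques): G1 has 0, G2 has 10.
Triangle count is an isomorphism invariant, so differing triangle counts rule out isomorphism.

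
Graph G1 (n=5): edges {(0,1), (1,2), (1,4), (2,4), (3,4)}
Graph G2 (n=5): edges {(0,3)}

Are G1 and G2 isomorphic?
No, not isomorphic

The graphs are NOT isomorphic.

Connected components of G1: 1 component(s) with vertex sets [[0, 1, 2, 3, 4]], sizes [5].
Connected components of G2: 4 component(s) with vertex sets [[1], [2], [4], [0, 3]], sizes [1, 1, 1, 2].
The number of connected components (and the multiset of component sizes) is an isomorphism invariant — an isomorphism maps each component of G1 bijectively onto a component of G2. Since G1 has 1 component(s) and G2 has 4, they cannot be isomorphic.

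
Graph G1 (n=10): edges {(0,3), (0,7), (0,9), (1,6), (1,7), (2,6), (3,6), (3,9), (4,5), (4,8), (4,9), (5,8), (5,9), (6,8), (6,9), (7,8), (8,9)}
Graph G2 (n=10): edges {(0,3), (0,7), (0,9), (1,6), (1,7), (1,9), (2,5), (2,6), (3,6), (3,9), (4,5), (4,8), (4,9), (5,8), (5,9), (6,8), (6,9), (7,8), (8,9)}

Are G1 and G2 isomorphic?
No, not isomorphic

The graphs are NOT isomorphic.

Counting edges: G1 has 17 edge(s); G2 has 19 edge(s).
Edge count is an isomorphism invariant (a bijection on vertices induces a bijection on edges), so differing edge counts rule out isomorphism.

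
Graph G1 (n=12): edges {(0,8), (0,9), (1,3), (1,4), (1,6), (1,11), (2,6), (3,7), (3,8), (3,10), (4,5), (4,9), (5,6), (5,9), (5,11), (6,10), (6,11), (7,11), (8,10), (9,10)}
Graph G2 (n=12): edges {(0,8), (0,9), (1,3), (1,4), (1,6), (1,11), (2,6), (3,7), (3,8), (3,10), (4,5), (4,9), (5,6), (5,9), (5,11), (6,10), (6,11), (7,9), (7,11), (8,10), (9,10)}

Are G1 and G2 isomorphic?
No, not isomorphic

The graphs are NOT isomorphic.

Counting edges: G1 has 20 edge(s); G2 has 21 edge(s).
Edge count is an isomorphism invariant (a bijection on vertices induces a bijection on edges), so differing edge counts rule out isomorphism.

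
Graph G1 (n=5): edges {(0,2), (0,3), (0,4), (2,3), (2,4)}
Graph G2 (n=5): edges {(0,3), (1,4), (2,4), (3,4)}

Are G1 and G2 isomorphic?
No, not isomorphic

The graphs are NOT isomorphic.

Degrees in G1: deg(0)=3, deg(1)=0, deg(2)=3, deg(3)=2, deg(4)=2.
Sorted degree sequence of G1: [3, 3, 2, 2, 0].
Degrees in G2: deg(0)=1, deg(1)=1, deg(2)=1, deg(3)=2, deg(4)=3.
Sorted degree sequence of G2: [3, 2, 1, 1, 1].
The (sorted) degree sequence is an isomorphism invariant, so since G1 and G2 have different degree sequences they cannot be isomorphic.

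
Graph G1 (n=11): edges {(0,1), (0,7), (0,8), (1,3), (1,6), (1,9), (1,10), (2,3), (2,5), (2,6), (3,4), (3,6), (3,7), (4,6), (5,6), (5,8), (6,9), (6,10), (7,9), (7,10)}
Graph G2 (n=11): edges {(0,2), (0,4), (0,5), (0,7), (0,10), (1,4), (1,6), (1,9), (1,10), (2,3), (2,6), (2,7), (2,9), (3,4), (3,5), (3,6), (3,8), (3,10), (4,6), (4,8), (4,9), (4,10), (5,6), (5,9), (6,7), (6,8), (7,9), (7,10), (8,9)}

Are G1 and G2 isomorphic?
No, not isomorphic

The graphs are NOT isomorphic.

Degrees in G1: deg(0)=3, deg(1)=5, deg(2)=3, deg(3)=5, deg(4)=2, deg(5)=3, deg(6)=7, deg(7)=4, deg(8)=2, deg(9)=3, deg(10)=3.
Sorted degree sequence of G1: [7, 5, 5, 4, 3, 3, 3, 3, 3, 2, 2].
Degrees in G2: deg(0)=5, deg(1)=4, deg(2)=5, deg(3)=6, deg(4)=7, deg(5)=4, deg(6)=7, deg(7)=5, deg(8)=4, deg(9)=6, deg(10)=5.
Sorted degree sequence of G2: [7, 7, 6, 6, 5, 5, 5, 5, 4, 4, 4].
The (sorted) degree sequence is an isomorphism invariant, so since G1 and G2 have different degree sequences they cannot be isomorphic.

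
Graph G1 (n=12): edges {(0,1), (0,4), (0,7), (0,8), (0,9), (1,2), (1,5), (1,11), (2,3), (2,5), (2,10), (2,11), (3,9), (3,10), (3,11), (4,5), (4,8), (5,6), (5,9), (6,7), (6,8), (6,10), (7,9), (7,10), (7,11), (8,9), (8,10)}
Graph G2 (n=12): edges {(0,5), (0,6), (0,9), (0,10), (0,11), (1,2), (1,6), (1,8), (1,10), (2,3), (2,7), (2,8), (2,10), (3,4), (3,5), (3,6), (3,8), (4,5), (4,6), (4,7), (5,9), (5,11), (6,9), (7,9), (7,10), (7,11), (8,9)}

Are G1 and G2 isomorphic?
Yes, isomorphic

The graphs are isomorphic.
One valid mapping φ: V(G1) → V(G2): 0→0, 1→10, 2→2, 3→8, 4→11, 5→7, 6→4, 7→6, 8→5, 9→9, 10→3, 11→1

Verify φ preserves adjacency — for each edge of G1, its image is an edge of G2:
  (0,1) → (φ(0),φ(1)) = (0,10) ∈ E(G2) ✓
  (0,4) → (φ(0),φ(4)) = (0,11) ∈ E(G2) ✓
  (0,7) → (φ(0),φ(7)) = (0,6) ∈ E(G2) ✓
  (0,8) → (φ(0),φ(8)) = (0,5) ∈ E(G2) ✓
  (0,9) → (φ(0),φ(9)) = (0,9) ∈ E(G2) ✓
  (1,2) → (φ(1),φ(2)) = (2,10) ∈ E(G2) ✓
  (1,5) → (φ(1),φ(5)) = (7,10) ∈ E(G2) ✓
  (1,11) → (φ(1),φ(11)) = (1,10) ∈ E(G2) ✓
  (2,3) → (φ(2),φ(3)) = (2,8) ∈ E(G2) ✓
  (2,5) → (φ(2),φ(5)) = (2,7) ∈ E(G2) ✓
  (2,10) → (φ(2),φ(10)) = (2,3) ∈ E(G2) ✓
  (2,11) → (φ(2),φ(11)) = (1,2) ∈ E(G2) ✓
  (3,9) → (φ(3),φ(9)) = (8,9) ∈ E(G2) ✓
  (3,10) → (φ(3),φ(10)) = (3,8) ∈ E(G2) ✓
  (3,11) → (φ(3),φ(11)) = (1,8) ∈ E(G2) ✓
  (4,5) → (φ(4),φ(5)) = (7,11) ∈ E(G2) ✓
  (4,8) → (φ(4),φ(8)) = (5,11) ∈ E(G2) ✓
  (5,6) → (φ(5),φ(6)) = (4,7) ∈ E(G2) ✓
  (5,9) → (φ(5),φ(9)) = (7,9) ∈ E(G2) ✓
  (6,7) → (φ(6),φ(7)) = (4,6) ∈ E(G2) ✓
  (6,8) → (φ(6),φ(8)) = (4,5) ∈ E(G2) ✓
  (6,10) → (φ(6),φ(10)) = (3,4) ∈ E(G2) ✓
  (7,9) → (φ(7),φ(9)) = (6,9) ∈ E(G2) ✓
  (7,10) → (φ(7),φ(10)) = (3,6) ∈ E(G2) ✓
  (7,11) → (φ(7),φ(11)) = (1,6) ∈ E(G2) ✓
  (8,9) → (φ(8),φ(9)) = (5,9) ∈ E(G2) ✓
  (8,10) → (φ(8),φ(10)) = (3,5) ∈ E(G2) ✓
All 27 edges of G1 map to edges of G2, and |E(G1)| = |E(G2)| = 27, so φ is a bijection on edges as well as vertices. Hence G1 ≅ G2.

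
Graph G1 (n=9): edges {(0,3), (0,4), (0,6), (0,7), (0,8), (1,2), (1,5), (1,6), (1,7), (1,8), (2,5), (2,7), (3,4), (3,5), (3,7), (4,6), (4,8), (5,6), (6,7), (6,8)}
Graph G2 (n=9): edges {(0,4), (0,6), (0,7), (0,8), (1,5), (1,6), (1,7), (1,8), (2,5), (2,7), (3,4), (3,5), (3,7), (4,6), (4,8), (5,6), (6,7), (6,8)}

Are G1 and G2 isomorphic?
No, not isomorphic

The graphs are NOT isomorphic.

Counting edges: G1 has 20 edge(s); G2 has 18 edge(s).
Edge count is an isomorphism invariant (a bijection on vertices induces a bijection on edges), so differing edge counts rule out isomorphism.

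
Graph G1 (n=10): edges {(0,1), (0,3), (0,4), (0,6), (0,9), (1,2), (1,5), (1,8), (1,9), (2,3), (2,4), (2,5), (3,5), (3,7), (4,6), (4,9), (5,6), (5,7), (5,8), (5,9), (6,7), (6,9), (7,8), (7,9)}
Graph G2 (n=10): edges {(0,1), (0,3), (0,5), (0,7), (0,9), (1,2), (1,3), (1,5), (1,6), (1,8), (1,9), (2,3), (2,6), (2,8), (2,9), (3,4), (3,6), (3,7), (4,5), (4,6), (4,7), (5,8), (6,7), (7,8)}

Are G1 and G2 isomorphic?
Yes, isomorphic

The graphs are isomorphic.
One valid mapping φ: V(G1) → V(G2): 0→7, 1→0, 2→5, 3→8, 4→4, 5→1, 6→6, 7→2, 8→9, 9→3

Verify φ preserves adjacency — for each edge of G1, its image is an edge of G2:
  (0,1) → (φ(0),φ(1)) = (0,7) ∈ E(G2) ✓
  (0,3) → (φ(0),φ(3)) = (7,8) ∈ E(G2) ✓
  (0,4) → (φ(0),φ(4)) = (4,7) ∈ E(G2) ✓
  (0,6) → (φ(0),φ(6)) = (6,7) ∈ E(G2) ✓
  (0,9) → (φ(0),φ(9)) = (3,7) ∈ E(G2) ✓
  (1,2) → (φ(1),φ(2)) = (0,5) ∈ E(G2) ✓
  (1,5) → (φ(1),φ(5)) = (0,1) ∈ E(G2) ✓
  (1,8) → (φ(1),φ(8)) = (0,9) ∈ E(G2) ✓
  (1,9) → (φ(1),φ(9)) = (0,3) ∈ E(G2) ✓
  (2,3) → (φ(2),φ(3)) = (5,8) ∈ E(G2) ✓
  (2,4) → (φ(2),φ(4)) = (4,5) ∈ E(G2) ✓
  (2,5) → (φ(2),φ(5)) = (1,5) ∈ E(G2) ✓
  (3,5) → (φ(3),φ(5)) = (1,8) ∈ E(G2) ✓
  (3,7) → (φ(3),φ(7)) = (2,8) ∈ E(G2) ✓
  (4,6) → (φ(4),φ(6)) = (4,6) ∈ E(G2) ✓
  (4,9) → (φ(4),φ(9)) = (3,4) ∈ E(G2) ✓
  (5,6) → (φ(5),φ(6)) = (1,6) ∈ E(G2) ✓
  (5,7) → (φ(5),φ(7)) = (1,2) ∈ E(G2) ✓
  (5,8) → (φ(5),φ(8)) = (1,9) ∈ E(G2) ✓
  (5,9) → (φ(5),φ(9)) = (1,3) ∈ E(G2) ✓
  (6,7) → (φ(6),φ(7)) = (2,6) ∈ E(G2) ✓
  (6,9) → (φ(6),φ(9)) = (3,6) ∈ E(G2) ✓
  (7,8) → (φ(7),φ(8)) = (2,9) ∈ E(G2) ✓
  (7,9) → (φ(7),φ(9)) = (2,3) ∈ E(G2) ✓
All 24 edges of G1 map to edges of G2, and |E(G1)| = |E(G2)| = 24, so φ is a bijection on edges as well as vertices. Hence G1 ≅ G2.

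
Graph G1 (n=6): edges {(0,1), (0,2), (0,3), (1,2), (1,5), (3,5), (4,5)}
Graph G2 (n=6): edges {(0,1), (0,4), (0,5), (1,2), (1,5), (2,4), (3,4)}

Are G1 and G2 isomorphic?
Yes, isomorphic

The graphs are isomorphic.
One valid mapping φ: V(G1) → V(G2): 0→1, 1→0, 2→5, 3→2, 4→3, 5→4

Verify φ preserves adjacency — for each edge of G1, its image is an edge of G2:
  (0,1) → (φ(0),φ(1)) = (0,1) ∈ E(G2) ✓
  (0,2) → (φ(0),φ(2)) = (1,5) ∈ E(G2) ✓
  (0,3) → (φ(0),φ(3)) = (1,2) ∈ E(G2) ✓
  (1,2) → (φ(1),φ(2)) = (0,5) ∈ E(G2) ✓
  (1,5) → (φ(1),φ(5)) = (0,4) ∈ E(G2) ✓
  (3,5) → (φ(3),φ(5)) = (2,4) ∈ E(G2) ✓
  (4,5) → (φ(4),φ(5)) = (3,4) ∈ E(G2) ✓
All 7 edges of G1 map to edges of G2, and |E(G1)| = |E(G2)| = 7, so φ is a bijection on edges as well as vertices. Hence G1 ≅ G2.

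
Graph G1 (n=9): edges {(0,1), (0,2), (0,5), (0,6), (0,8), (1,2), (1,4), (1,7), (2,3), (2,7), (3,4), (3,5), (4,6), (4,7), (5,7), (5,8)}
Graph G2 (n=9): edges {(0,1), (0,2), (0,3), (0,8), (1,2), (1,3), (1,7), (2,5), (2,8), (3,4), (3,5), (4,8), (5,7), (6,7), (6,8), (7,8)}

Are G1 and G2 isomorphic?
Yes, isomorphic

The graphs are isomorphic.
One valid mapping φ: V(G1) → V(G2): 0→8, 1→0, 2→2, 3→5, 4→3, 5→7, 6→4, 7→1, 8→6

Verify φ preserves adjacency — for each edge of G1, its image is an edge of G2:
  (0,1) → (φ(0),φ(1)) = (0,8) ∈ E(G2) ✓
  (0,2) → (φ(0),φ(2)) = (2,8) ∈ E(G2) ✓
  (0,5) → (φ(0),φ(5)) = (7,8) ∈ E(G2) ✓
  (0,6) → (φ(0),φ(6)) = (4,8) ∈ E(G2) ✓
  (0,8) → (φ(0),φ(8)) = (6,8) ∈ E(G2) ✓
  (1,2) → (φ(1),φ(2)) = (0,2) ∈ E(G2) ✓
  (1,4) → (φ(1),φ(4)) = (0,3) ∈ E(G2) ✓
  (1,7) → (φ(1),φ(7)) = (0,1) ∈ E(G2) ✓
  (2,3) → (φ(2),φ(3)) = (2,5) ∈ E(G2) ✓
  (2,7) → (φ(2),φ(7)) = (1,2) ∈ E(G2) ✓
  (3,4) → (φ(3),φ(4)) = (3,5) ∈ E(G2) ✓
  (3,5) → (φ(3),φ(5)) = (5,7) ∈ E(G2) ✓
  (4,6) → (φ(4),φ(6)) = (3,4) ∈ E(G2) ✓
  (4,7) → (φ(4),φ(7)) = (1,3) ∈ E(G2) ✓
  (5,7) → (φ(5),φ(7)) = (1,7) ∈ E(G2) ✓
  (5,8) → (φ(5),φ(8)) = (6,7) ∈ E(G2) ✓
All 16 edges of G1 map to edges of G2, and |E(G1)| = |E(G2)| = 16, so φ is a bijection on edges as well as vertices. Hence G1 ≅ G2.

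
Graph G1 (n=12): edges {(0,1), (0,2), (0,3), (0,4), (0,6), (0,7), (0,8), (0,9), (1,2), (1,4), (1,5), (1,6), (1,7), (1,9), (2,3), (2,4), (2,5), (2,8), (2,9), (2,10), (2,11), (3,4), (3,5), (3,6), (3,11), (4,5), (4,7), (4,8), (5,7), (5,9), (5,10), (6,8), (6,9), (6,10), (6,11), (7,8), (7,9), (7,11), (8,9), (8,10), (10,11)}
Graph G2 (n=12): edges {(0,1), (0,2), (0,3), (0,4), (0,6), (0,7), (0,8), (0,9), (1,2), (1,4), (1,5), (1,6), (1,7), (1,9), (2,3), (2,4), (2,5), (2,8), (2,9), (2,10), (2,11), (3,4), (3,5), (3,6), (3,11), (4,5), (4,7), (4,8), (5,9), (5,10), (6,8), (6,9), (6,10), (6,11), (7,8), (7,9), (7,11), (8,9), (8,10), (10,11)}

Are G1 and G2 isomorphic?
No, not isomorphic

The graphs are NOT isomorphic.

Counting edges: G1 has 41 edge(s); G2 has 40 edge(s).
Edge count is an isomorphism invariant (a bijection on vertices induces a bijection on edges), so differing edge counts rule out isomorphism.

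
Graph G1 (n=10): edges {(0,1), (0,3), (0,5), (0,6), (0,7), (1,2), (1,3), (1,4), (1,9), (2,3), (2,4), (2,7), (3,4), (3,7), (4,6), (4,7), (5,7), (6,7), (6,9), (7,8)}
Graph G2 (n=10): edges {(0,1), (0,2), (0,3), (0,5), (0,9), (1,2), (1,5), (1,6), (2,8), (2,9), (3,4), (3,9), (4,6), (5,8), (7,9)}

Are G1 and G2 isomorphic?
No, not isomorphic

The graphs are NOT isomorphic.

Counting triangles (3-cliques): G1 has 12, G2 has 4.
Triangle count is an isomorphism invariant, so differing triangle counts rule out isomorphism.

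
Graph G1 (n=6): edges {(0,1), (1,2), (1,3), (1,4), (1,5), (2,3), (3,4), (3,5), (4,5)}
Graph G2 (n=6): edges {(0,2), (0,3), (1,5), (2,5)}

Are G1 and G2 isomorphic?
No, not isomorphic

The graphs are NOT isomorphic.

Degrees in G1: deg(0)=1, deg(1)=5, deg(2)=2, deg(3)=4, deg(4)=3, deg(5)=3.
Sorted degree sequence of G1: [5, 4, 3, 3, 2, 1].
Degrees in G2: deg(0)=2, deg(1)=1, deg(2)=2, deg(3)=1, deg(4)=0, deg(5)=2.
Sorted degree sequence of G2: [2, 2, 2, 1, 1, 0].
The (sorted) degree sequence is an isomorphism invariant, so since G1 and G2 have different degree sequences they cannot be isomorphic.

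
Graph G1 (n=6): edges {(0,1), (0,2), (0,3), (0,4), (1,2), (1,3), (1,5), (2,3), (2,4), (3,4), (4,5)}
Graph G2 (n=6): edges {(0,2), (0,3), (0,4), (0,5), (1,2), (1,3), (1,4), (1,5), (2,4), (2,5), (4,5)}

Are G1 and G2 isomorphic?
Yes, isomorphic

The graphs are isomorphic.
One valid mapping φ: V(G1) → V(G2): 0→4, 1→1, 2→2, 3→5, 4→0, 5→3

Verify φ preserves adjacency — for each edge of G1, its image is an edge of G2:
  (0,1) → (φ(0),φ(1)) = (1,4) ∈ E(G2) ✓
  (0,2) → (φ(0),φ(2)) = (2,4) ∈ E(G2) ✓
  (0,3) → (φ(0),φ(3)) = (4,5) ∈ E(G2) ✓
  (0,4) → (φ(0),φ(4)) = (0,4) ∈ E(G2) ✓
  (1,2) → (φ(1),φ(2)) = (1,2) ∈ E(G2) ✓
  (1,3) → (φ(1),φ(3)) = (1,5) ∈ E(G2) ✓
  (1,5) → (φ(1),φ(5)) = (1,3) ∈ E(G2) ✓
  (2,3) → (φ(2),φ(3)) = (2,5) ∈ E(G2) ✓
  (2,4) → (φ(2),φ(4)) = (0,2) ∈ E(G2) ✓
  (3,4) → (φ(3),φ(4)) = (0,5) ∈ E(G2) ✓
  (4,5) → (φ(4),φ(5)) = (0,3) ∈ E(G2) ✓
All 11 edges of G1 map to edges of G2, and |E(G1)| = |E(G2)| = 11, so φ is a bijection on edges as well as vertices. Hence G1 ≅ G2.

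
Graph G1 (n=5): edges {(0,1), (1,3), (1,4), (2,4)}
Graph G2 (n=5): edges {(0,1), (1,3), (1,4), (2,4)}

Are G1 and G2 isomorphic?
Yes, isomorphic

The graphs are isomorphic.
One valid mapping φ: V(G1) → V(G2): 0→0, 1→1, 2→2, 3→3, 4→4

Verify φ preserves adjacency — for each edge of G1, its image is an edge of G2:
  (0,1) → (φ(0),φ(1)) = (0,1) ∈ E(G2) ✓
  (1,3) → (φ(1),φ(3)) = (1,3) ∈ E(G2) ✓
  (1,4) → (φ(1),φ(4)) = (1,4) ∈ E(G2) ✓
  (2,4) → (φ(2),φ(4)) = (2,4) ∈ E(G2) ✓
All 4 edges of G1 map to edges of G2, and |E(G1)| = |E(G2)| = 4, so φ is a bijection on edges as well as vertices. Hence G1 ≅ G2.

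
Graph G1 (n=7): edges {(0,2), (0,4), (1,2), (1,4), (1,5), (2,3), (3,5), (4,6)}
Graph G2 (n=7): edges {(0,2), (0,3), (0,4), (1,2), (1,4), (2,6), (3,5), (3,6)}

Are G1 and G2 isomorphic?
Yes, isomorphic

The graphs are isomorphic.
One valid mapping φ: V(G1) → V(G2): 0→6, 1→0, 2→2, 3→1, 4→3, 5→4, 6→5

Verify φ preserves adjacency — for each edge of G1, its image is an edge of G2:
  (0,2) → (φ(0),φ(2)) = (2,6) ∈ E(G2) ✓
  (0,4) → (φ(0),φ(4)) = (3,6) ∈ E(G2) ✓
  (1,2) → (φ(1),φ(2)) = (0,2) ∈ E(G2) ✓
  (1,4) → (φ(1),φ(4)) = (0,3) ∈ E(G2) ✓
  (1,5) → (φ(1),φ(5)) = (0,4) ∈ E(G2) ✓
  (2,3) → (φ(2),φ(3)) = (1,2) ∈ E(G2) ✓
  (3,5) → (φ(3),φ(5)) = (1,4) ∈ E(G2) ✓
  (4,6) → (φ(4),φ(6)) = (3,5) ∈ E(G2) ✓
All 8 edges of G1 map to edges of G2, and |E(G1)| = |E(G2)| = 8, so φ is a bijection on edges as well as vertices. Hence G1 ≅ G2.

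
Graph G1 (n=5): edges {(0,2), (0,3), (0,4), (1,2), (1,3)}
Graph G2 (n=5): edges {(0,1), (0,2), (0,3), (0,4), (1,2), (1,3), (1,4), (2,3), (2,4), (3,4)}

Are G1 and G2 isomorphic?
No, not isomorphic

The graphs are NOT isomorphic.

Degrees in G1: deg(0)=3, deg(1)=2, deg(2)=2, deg(3)=2, deg(4)=1.
Sorted degree sequence of G1: [3, 2, 2, 2, 1].
Degrees in G2: deg(0)=4, deg(1)=4, deg(2)=4, deg(3)=4, deg(4)=4.
Sorted degree sequence of G2: [4, 4, 4, 4, 4].
The (sorted) degree sequence is an isomorphism invariant, so since G1 and G2 have different degree sequences they cannot be isomorphic.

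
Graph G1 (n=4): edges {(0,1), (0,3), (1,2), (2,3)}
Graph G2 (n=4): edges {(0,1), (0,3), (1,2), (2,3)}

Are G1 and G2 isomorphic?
Yes, isomorphic

The graphs are isomorphic.
One valid mapping φ: V(G1) → V(G2): 0→0, 1→1, 2→2, 3→3

Verify φ preserves adjacency — for each edge of G1, its image is an edge of G2:
  (0,1) → (φ(0),φ(1)) = (0,1) ∈ E(G2) ✓
  (0,3) → (φ(0),φ(3)) = (0,3) ∈ E(G2) ✓
  (1,2) → (φ(1),φ(2)) = (1,2) ∈ E(G2) ✓
  (2,3) → (φ(2),φ(3)) = (2,3) ∈ E(G2) ✓
All 4 edges of G1 map to edges of G2, and |E(G1)| = |E(G2)| = 4, so φ is a bijection on edges as well as vertices. Hence G1 ≅ G2.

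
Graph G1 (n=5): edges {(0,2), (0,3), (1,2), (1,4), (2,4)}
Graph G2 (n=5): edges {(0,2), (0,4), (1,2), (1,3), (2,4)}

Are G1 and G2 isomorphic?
Yes, isomorphic

The graphs are isomorphic.
One valid mapping φ: V(G1) → V(G2): 0→1, 1→4, 2→2, 3→3, 4→0

Verify φ preserves adjacency — for each edge of G1, its image is an edge of G2:
  (0,2) → (φ(0),φ(2)) = (1,2) ∈ E(G2) ✓
  (0,3) → (φ(0),φ(3)) = (1,3) ∈ E(G2) ✓
  (1,2) → (φ(1),φ(2)) = (2,4) ∈ E(G2) ✓
  (1,4) → (φ(1),φ(4)) = (0,4) ∈ E(G2) ✓
  (2,4) → (φ(2),φ(4)) = (0,2) ∈ E(G2) ✓
All 5 edges of G1 map to edges of G2, and |E(G1)| = |E(G2)| = 5, so φ is a bijection on edges as well as vertices. Hence G1 ≅ G2.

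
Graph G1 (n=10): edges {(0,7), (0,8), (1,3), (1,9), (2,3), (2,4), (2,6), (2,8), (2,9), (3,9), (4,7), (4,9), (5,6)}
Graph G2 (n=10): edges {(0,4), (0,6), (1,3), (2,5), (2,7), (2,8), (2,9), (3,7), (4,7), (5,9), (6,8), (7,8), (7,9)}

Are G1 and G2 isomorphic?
Yes, isomorphic

The graphs are isomorphic.
One valid mapping φ: V(G1) → V(G2): 0→0, 1→5, 2→7, 3→9, 4→8, 5→1, 6→3, 7→6, 8→4, 9→2

Verify φ preserves adjacency — for each edge of G1, its image is an edge of G2:
  (0,7) → (φ(0),φ(7)) = (0,6) ∈ E(G2) ✓
  (0,8) → (φ(0),φ(8)) = (0,4) ∈ E(G2) ✓
  (1,3) → (φ(1),φ(3)) = (5,9) ∈ E(G2) ✓
  (1,9) → (φ(1),φ(9)) = (2,5) ∈ E(G2) ✓
  (2,3) → (φ(2),φ(3)) = (7,9) ∈ E(G2) ✓
  (2,4) → (φ(2),φ(4)) = (7,8) ∈ E(G2) ✓
  (2,6) → (φ(2),φ(6)) = (3,7) ∈ E(G2) ✓
  (2,8) → (φ(2),φ(8)) = (4,7) ∈ E(G2) ✓
  (2,9) → (φ(2),φ(9)) = (2,7) ∈ E(G2) ✓
  (3,9) → (φ(3),φ(9)) = (2,9) ∈ E(G2) ✓
  (4,7) → (φ(4),φ(7)) = (6,8) ∈ E(G2) ✓
  (4,9) → (φ(4),φ(9)) = (2,8) ∈ E(G2) ✓
  (5,6) → (φ(5),φ(6)) = (1,3) ∈ E(G2) ✓
All 13 edges of G1 map to edges of G2, and |E(G1)| = |E(G2)| = 13, so φ is a bijection on edges as well as vertices. Hence G1 ≅ G2.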